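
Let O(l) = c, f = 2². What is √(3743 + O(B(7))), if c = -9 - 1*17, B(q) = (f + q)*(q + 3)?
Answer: 3*√413 ≈ 60.967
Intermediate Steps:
f = 4
B(q) = (3 + q)*(4 + q) (B(q) = (4 + q)*(q + 3) = (4 + q)*(3 + q) = (3 + q)*(4 + q))
c = -26 (c = -9 - 17 = -26)
O(l) = -26
√(3743 + O(B(7))) = √(3743 - 26) = √3717 = 3*√413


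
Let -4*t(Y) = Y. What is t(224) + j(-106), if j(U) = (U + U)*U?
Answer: 22416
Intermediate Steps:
t(Y) = -Y/4
j(U) = 2*U**2 (j(U) = (2*U)*U = 2*U**2)
t(224) + j(-106) = -1/4*224 + 2*(-106)**2 = -56 + 2*11236 = -56 + 22472 = 22416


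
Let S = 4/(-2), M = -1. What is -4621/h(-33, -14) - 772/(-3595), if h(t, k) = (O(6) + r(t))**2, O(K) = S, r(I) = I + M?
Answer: -15611983/4659120 ≈ -3.3508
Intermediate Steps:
r(I) = -1 + I (r(I) = I - 1 = -1 + I)
S = -2 (S = 4*(-1/2) = -2)
O(K) = -2
h(t, k) = (-3 + t)**2 (h(t, k) = (-2 + (-1 + t))**2 = (-3 + t)**2)
-4621/h(-33, -14) - 772/(-3595) = -4621/(-3 - 33)**2 - 772/(-3595) = -4621/((-36)**2) - 772*(-1/3595) = -4621/1296 + 772/3595 = -15611983/4659120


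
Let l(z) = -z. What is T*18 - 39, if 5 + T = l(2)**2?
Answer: -57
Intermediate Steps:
T = -1 (T = -5 + (-1*2)**2 = -5 + (-2)**2 = -5 + 4 = -1)
T*18 - 39 = -1*18 - 39 = -18 - 39 = -57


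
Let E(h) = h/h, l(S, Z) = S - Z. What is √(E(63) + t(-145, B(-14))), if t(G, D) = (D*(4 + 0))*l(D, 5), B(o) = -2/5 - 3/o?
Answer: 2*√1486/35 ≈ 2.2028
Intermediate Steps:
B(o) = -⅖ - 3/o (B(o) = -2*⅕ - 3/o = -⅖ - 3/o)
E(h) = 1
t(G, D) = 4*D*(-5 + D) (t(G, D) = (D*(4 + 0))*(D - 1*5) = (D*4)*(D - 5) = (4*D)*(-5 + D) = 4*D*(-5 + D))
√(E(63) + t(-145, B(-14))) = √(1 + 4*(-⅖ - 3/(-14))*(-5 + (-⅖ - 3/(-14)))) = √(1 + 4*(-⅖ - 3*(-1/14))*(-5 + (-⅖ - 3*(-1/14)))) = √(1 + 4*(-⅖ + 3/14)*(-5 + (-⅖ + 3/14))) = √(1 + 4*(-13/70)*(-5 - 13/70)) = √(1 + 4*(-13/70)*(-363/70)) = √(1 + 4719/1225) = √(5944/1225) = 2*√1486/35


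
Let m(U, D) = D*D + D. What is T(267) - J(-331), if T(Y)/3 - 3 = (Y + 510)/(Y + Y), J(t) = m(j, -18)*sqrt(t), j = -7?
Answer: 2379/178 - 306*I*sqrt(331) ≈ 13.365 - 5567.2*I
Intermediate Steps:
m(U, D) = D + D**2 (m(U, D) = D**2 + D = D + D**2)
J(t) = 306*sqrt(t) (J(t) = (-18*(1 - 18))*sqrt(t) = (-18*(-17))*sqrt(t) = 306*sqrt(t))
T(Y) = 9 + 3*(510 + Y)/(2*Y) (T(Y) = 9 + 3*((Y + 510)/(Y + Y)) = 9 + 3*((510 + Y)/((2*Y))) = 9 + 3*((510 + Y)*(1/(2*Y))) = 9 + 3*((510 + Y)/(2*Y)) = 9 + 3*(510 + Y)/(2*Y))
T(267) - J(-331) = (21/2 + 765/267) - 306*sqrt(-331) = (21/2 + 765*(1/267)) - 306*I*sqrt(331) = (21/2 + 255/89) - 306*I*sqrt(331) = 2379/178 - 306*I*sqrt(331)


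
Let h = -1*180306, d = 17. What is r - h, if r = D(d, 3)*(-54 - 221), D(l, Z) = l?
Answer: 175631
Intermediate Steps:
h = -180306
r = -4675 (r = 17*(-54 - 221) = 17*(-275) = -4675)
r - h = -4675 - 1*(-180306) = -4675 + 180306 = 175631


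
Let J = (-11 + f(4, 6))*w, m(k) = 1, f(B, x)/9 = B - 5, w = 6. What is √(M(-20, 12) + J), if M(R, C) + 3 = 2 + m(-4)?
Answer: 2*I*√30 ≈ 10.954*I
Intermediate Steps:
f(B, x) = -45 + 9*B (f(B, x) = 9*(B - 5) = 9*(-5 + B) = -45 + 9*B)
J = -120 (J = (-11 + (-45 + 9*4))*6 = (-11 + (-45 + 36))*6 = (-11 - 9)*6 = -20*6 = -120)
M(R, C) = 0 (M(R, C) = -3 + (2 + 1) = -3 + 3 = 0)
√(M(-20, 12) + J) = √(0 - 120) = √(-120) = 2*I*√30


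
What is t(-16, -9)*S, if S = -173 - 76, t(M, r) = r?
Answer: 2241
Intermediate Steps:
S = -249
t(-16, -9)*S = -9*(-249) = 2241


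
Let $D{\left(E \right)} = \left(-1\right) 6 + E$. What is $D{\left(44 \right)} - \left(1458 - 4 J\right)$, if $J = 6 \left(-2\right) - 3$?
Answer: $-1480$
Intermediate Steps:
$D{\left(E \right)} = -6 + E$
$J = -15$ ($J = -12 - 3 = -15$)
$D{\left(44 \right)} - \left(1458 - 4 J\right) = \left(-6 + 44\right) - \left(1458 - 4 \left(-15\right)\right) = 38 - \left(1458 - -60\right) = 38 - \left(1458 + 60\right) = 38 - 1518 = -1480$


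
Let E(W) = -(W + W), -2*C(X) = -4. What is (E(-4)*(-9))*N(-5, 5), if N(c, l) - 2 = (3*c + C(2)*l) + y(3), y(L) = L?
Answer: 0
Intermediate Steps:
C(X) = 2 (C(X) = -½*(-4) = 2)
E(W) = -2*W
N(c, l) = 5 + 2*l + 3*c (N(c, l) = 2 + ((3*c + 2*l) + 3) = 2 + ((2*l + 3*c) + 3) = 2 + (3 + 2*l + 3*c) = 5 + 2*l + 3*c)
(E(-4)*(-9))*N(-5, 5) = (-2*(-4)*(-9))*(5 + 2*5 + 3*(-5)) = (8*(-9))*(5 + 10 - 15) = -72*0 = 0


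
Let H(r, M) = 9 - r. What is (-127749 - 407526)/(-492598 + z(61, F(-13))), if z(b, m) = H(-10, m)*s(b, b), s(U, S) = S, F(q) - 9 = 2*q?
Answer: 13725/12601 ≈ 1.0892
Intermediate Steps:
F(q) = 9 + 2*q
z(b, m) = 19*b (z(b, m) = (9 - 1*(-10))*b = (9 + 10)*b = 19*b)
(-127749 - 407526)/(-492598 + z(61, F(-13))) = (-127749 - 407526)/(-492598 + 19*61) = -535275/(-492598 + 1159) = -535275/(-491439) = -535275*(-1/491439) = 13725/12601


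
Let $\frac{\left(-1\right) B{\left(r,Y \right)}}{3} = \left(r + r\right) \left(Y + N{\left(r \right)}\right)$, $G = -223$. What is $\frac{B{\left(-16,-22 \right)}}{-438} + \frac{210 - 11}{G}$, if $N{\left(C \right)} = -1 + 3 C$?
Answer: $\frac{238801}{16279} \approx 14.669$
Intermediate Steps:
$B{\left(r,Y \right)} = - 6 r \left(-1 + Y + 3 r\right)$ ($B{\left(r,Y \right)} = - 3 \left(r + r\right) \left(Y + \left(-1 + 3 r\right)\right) = - 3 \cdot 2 r \left(-1 + Y + 3 r\right) = - 6 r \left(-1 + Y + 3 r\right)$)
$\frac{B{\left(-16,-22 \right)}}{-438} + \frac{210 - 11}{G} = \frac{6 \left(-16\right) \left(1 - -22 - -48\right)}{-438} + \frac{210 - 11}{-223} = 6 \left(-16\right) \left(1 + 22 + 48\right) \left(- \frac{1}{438}\right) + 199 \left(- \frac{1}{223}\right) = 6 \left(-16\right) 71 \left(- \frac{1}{438}\right) - \frac{199}{223} = \left(-6816\right) \left(- \frac{1}{438}\right) - \frac{199}{223} = \frac{1136}{73} - \frac{199}{223} = \frac{238801}{16279}$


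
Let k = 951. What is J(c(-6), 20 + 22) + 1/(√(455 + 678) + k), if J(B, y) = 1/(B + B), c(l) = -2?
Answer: -112433/451634 - √1133/903268 ≈ -0.24898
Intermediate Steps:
J(B, y) = 1/(2*B)
J(c(-6), 20 + 22) + 1/(√(455 + 678) + k) = (½)/(-2) + 1/(√(455 + 678) + 951) = (½)*(-½) + 1/(√1133 + 951) = -¼ + 1/(951 + √1133)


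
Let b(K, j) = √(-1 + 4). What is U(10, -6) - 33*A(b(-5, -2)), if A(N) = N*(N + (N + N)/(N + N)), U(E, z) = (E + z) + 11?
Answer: -84 - 33*√3 ≈ -141.16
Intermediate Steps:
U(E, z) = 11 + E + z
b(K, j) = √3
A(N) = N*(1 + N) (A(N) = N*(N + (2*N)/((2*N))) = N*(N + (2*N)*(1/(2*N))) = N*(N + 1) = N*(1 + N))
U(10, -6) - 33*A(b(-5, -2)) = (11 + 10 - 6) - 33*√3*(1 + √3) = 15 - 33*√3*(1 + √3)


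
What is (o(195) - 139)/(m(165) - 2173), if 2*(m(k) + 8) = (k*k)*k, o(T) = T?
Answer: 16/641109 ≈ 2.4957e-5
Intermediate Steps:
m(k) = -8 + k³/2 (m(k) = -8 + ((k*k)*k)/2 = -8 + (k²*k)/2 = -8 + k³/2)
(o(195) - 139)/(m(165) - 2173) = (195 - 139)/((-8 + (½)*165³) - 2173) = 56/((-8 + (½)*4492125) - 2173) = 56/((-8 + 4492125/2) - 2173) = 56/(4492109/2 - 2173) = 56/(4487763/2) = 56*(2/4487763) = 16/641109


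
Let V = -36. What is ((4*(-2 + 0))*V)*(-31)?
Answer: -8928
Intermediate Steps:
((4*(-2 + 0))*V)*(-31) = ((4*(-2 + 0))*(-36))*(-31) = ((4*(-2))*(-36))*(-31) = -8*(-36)*(-31) = 288*(-31) = -8928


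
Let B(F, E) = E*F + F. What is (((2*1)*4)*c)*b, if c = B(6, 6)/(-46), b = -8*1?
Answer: 1344/23 ≈ 58.435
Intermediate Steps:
B(F, E) = F + E*F
b = -8
c = -21/23 (c = (6*(1 + 6))/(-46) = (6*7)*(-1/46) = 42*(-1/46) = -21/23 ≈ -0.91304)
(((2*1)*4)*c)*b = (((2*1)*4)*(-21/23))*(-8) = ((2*4)*(-21/23))*(-8) = (8*(-21/23))*(-8) = -168/23*(-8) = 1344/23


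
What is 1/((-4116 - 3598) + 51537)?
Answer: 1/43823 ≈ 2.2819e-5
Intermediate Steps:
1/((-4116 - 3598) + 51537) = 1/(-7714 + 51537) = 1/43823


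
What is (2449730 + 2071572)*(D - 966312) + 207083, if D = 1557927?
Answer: 2674870289813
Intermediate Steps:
(2449730 + 2071572)*(D - 966312) + 207083 = (2449730 + 2071572)*(1557927 - 966312) + 207083 = 4521302*591615 + 207083 = 2674870082730 + 207083 = 2674870289813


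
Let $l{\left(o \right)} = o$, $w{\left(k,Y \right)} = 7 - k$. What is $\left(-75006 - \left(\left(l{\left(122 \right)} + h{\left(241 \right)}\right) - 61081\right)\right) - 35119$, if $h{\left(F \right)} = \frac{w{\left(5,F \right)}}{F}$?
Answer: $- \frac{11849008}{241} \approx -49166.0$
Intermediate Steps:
$h{\left(F \right)} = \frac{2}{F}$ ($h{\left(F \right)} = \frac{7 - 5}{F} = \frac{2}{F}$)
$\left(-75006 - \left(\left(l{\left(122 \right)} + h{\left(241 \right)}\right) - 61081\right)\right) - 35119 = \left(-75006 - \left(\left(122 + \frac{2}{241}\right) - 61081\right)\right) - 35119 = \left(-75006 - \left(\frac{29404}{241} - 61081\right)\right) - 35119 = \left(-75006 - - \frac{14691117}{241}\right) - 35119 = \left(-75006 + \frac{14691117}{241}\right) - 35119 = - \frac{3385329}{241} - 35119 = - \frac{11849008}{241}$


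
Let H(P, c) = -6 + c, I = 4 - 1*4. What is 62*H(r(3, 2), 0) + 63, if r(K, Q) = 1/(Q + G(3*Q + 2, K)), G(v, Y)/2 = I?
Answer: -309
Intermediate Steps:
I = 0 (I = 4 - 4 = 0)
G(v, Y) = 0 (G(v, Y) = 2*0 = 0)
r(K, Q) = 1/Q (r(K, Q) = 1/(Q + 0) = 1/Q)
62*H(r(3, 2), 0) + 63 = 62*(-6 + 0) + 63 = 62*(-6) + 63 = -372 + 63 = -309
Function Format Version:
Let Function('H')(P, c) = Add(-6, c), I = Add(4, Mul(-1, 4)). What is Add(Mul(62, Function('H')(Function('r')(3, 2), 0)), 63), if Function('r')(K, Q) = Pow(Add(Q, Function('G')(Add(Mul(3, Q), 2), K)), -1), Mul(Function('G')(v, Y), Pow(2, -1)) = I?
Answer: -309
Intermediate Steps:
I = 0 (I = Add(4, -4) = 0)
Function('G')(v, Y) = 0 (Function('G')(v, Y) = Mul(2, 0) = 0)
Function('r')(K, Q) = Pow(Q, -1) (Function('r')(K, Q) = Pow(Add(Q, 0), -1) = Pow(Q, -1))
Add(Mul(62, Function('H')(Function('r')(3, 2), 0)), 63) = Add(Mul(62, Add(-6, 0)), 63) = Add(Mul(62, -6), 63) = Add(-372, 63) = -309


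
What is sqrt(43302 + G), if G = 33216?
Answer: 3*sqrt(8502) ≈ 276.62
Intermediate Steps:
sqrt(43302 + G) = sqrt(43302 + 33216) = sqrt(76518) = 3*sqrt(8502)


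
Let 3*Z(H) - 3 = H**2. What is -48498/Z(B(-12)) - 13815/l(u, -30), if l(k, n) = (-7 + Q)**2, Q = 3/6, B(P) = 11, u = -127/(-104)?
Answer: -15720363/10478 ≈ -1500.3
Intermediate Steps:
u = 127/104 (u = -127*(-1/104) = 127/104 ≈ 1.2212)
Q = 1/2 (Q = 3*(1/6) = 1/2 ≈ 0.50000)
l(k, n) = 169/4 (l(k, n) = (-7 + 1/2)**2 = (-13/2)**2 = 169/4)
Z(H) = 1 + H**2/3
-48498/Z(B(-12)) - 13815/l(u, -30) = -48498/(1 + (1/3)*11**2) - 13815/169/4 = -48498/(1 + (1/3)*121) - 13815*4/169 = -48498/(1 + 121/3) - 55260/169 = -48498/124/3 - 55260/169 = -48498*3/124 - 55260/169 = -72747/62 - 55260/169 = -15720363/10478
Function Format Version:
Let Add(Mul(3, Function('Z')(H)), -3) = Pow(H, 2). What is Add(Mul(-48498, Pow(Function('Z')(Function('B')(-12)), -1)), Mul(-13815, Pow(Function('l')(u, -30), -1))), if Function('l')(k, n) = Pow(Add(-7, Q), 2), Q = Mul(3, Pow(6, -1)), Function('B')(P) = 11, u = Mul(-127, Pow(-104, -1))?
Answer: Rational(-15720363, 10478) ≈ -1500.3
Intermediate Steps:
u = Rational(127, 104) (u = Mul(-127, Rational(-1, 104)) = Rational(127, 104) ≈ 1.2212)
Q = Rational(1, 2) (Q = Mul(3, Rational(1, 6)) = Rational(1, 2) ≈ 0.50000)
Function('l')(k, n) = Rational(169, 4) (Function('l')(k, n) = Pow(Add(-7, Rational(1, 2)), 2) = Pow(Rational(-13, 2), 2) = Rational(169, 4))
Function('Z')(H) = Add(1, Mul(Rational(1, 3), Pow(H, 2)))
Add(Mul(-48498, Pow(Function('Z')(Function('B')(-12)), -1)), Mul(-13815, Pow(Function('l')(u, -30), -1))) = Add(Mul(-48498, Pow(Add(1, Mul(Rational(1, 3), Pow(11, 2))), -1)), Mul(-13815, Pow(Rational(169, 4), -1))) = Add(Mul(-48498, Pow(Add(1, Mul(Rational(1, 3), 121)), -1)), Mul(-13815, Rational(4, 169))) = Add(Mul(-48498, Pow(Add(1, Rational(121, 3)), -1)), Rational(-55260, 169)) = Add(Mul(-48498, Pow(Rational(124, 3), -1)), Rational(-55260, 169)) = Add(Mul(-48498, Rational(3, 124)), Rational(-55260, 169)) = Add(Rational(-72747, 62), Rational(-55260, 169)) = Rational(-15720363, 10478)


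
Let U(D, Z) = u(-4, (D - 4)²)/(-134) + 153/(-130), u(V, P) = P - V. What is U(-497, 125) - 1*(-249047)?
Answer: 1076436897/4355 ≈ 2.4717e+5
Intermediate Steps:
U(D, Z) = -10511/8710 - (-4 + D)²/134 (U(D, Z) = ((D - 4)² - 1*(-4))/(-134) + 153/(-130) = ((-4 + D)² + 4)*(-1/134) + 153*(-1/130) = (4 + (-4 + D)²)*(-1/134) - 153/130 = (-2/67 - (-4 + D)²/134) - 153/130 = -10511/8710 - (-4 + D)²/134)
U(-497, 125) - 1*(-249047) = (-10511/8710 - (-4 - 497)²/134) - 1*(-249047) = (-10511/8710 - 1/134*(-501)²) + 249047 = (-10511/8710 - 1/134*251001) + 249047 = (-10511/8710 - 251001/134) + 249047 = -8162788/4355 + 249047 = 1076436897/4355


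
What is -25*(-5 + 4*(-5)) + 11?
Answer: 636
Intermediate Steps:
-25*(-5 + 4*(-5)) + 11 = -25*(-5 - 20) + 11 = -25*(-25) + 11 = 625 + 11 = 636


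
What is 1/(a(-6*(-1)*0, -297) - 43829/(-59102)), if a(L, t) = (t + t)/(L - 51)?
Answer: 1004734/12447289 ≈ 0.080719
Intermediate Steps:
a(L, t) = 2*t/(-51 + L) (a(L, t) = (2*t)/(-51 + L) = 2*t/(-51 + L))
1/(a(-6*(-1)*0, -297) - 43829/(-59102)) = 1/(2*(-297)/(-51 - 6*(-1)*0) - 43829/(-59102)) = 1/(2*(-297)/(-51 + 6*0) - 43829*(-1/59102)) = 1/(2*(-297)/(-51 + 0) + 43829/59102) = 1/(2*(-297)/(-51) + 43829/59102) = 1/(2*(-297)*(-1/51) + 43829/59102) = 1/(198/17 + 43829/59102) = 1/(12447289/1004734) = 1004734/12447289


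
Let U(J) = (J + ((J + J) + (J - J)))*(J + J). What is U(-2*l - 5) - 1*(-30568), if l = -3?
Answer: 30574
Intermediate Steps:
U(J) = 6*J² (U(J) = (J + (2*J + 0))*(2*J) = (J + 2*J)*(2*J) = (3*J)*(2*J) = 6*J²)
U(-2*l - 5) - 1*(-30568) = 6*(-2*(-3) - 5)² - 1*(-30568) = 6*(6 - 5)² + 30568 = 6*1² + 30568 = 6*1 + 30568 = 6 + 30568 = 30574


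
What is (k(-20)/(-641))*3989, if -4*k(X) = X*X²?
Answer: -7978000/641 ≈ -12446.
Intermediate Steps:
k(X) = -X³/4 (k(X) = -X*X²/4 = -X³/4)
(k(-20)/(-641))*3989 = (-¼*(-20)³/(-641))*3989 = (-¼*(-8000)*(-1/641))*3989 = (2000*(-1/641))*3989 = -2000/641*3989 = -7978000/641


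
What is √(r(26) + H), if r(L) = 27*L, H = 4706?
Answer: 52*√2 ≈ 73.539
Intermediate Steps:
√(r(26) + H) = √(27*26 + 4706) = √(702 + 4706) = √5408 = 52*√2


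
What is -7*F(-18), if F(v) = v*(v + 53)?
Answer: 4410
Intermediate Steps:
F(v) = v*(53 + v)
-7*F(-18) = -(-126)*(53 - 18) = -(-126)*35 = -7*(-630) = 4410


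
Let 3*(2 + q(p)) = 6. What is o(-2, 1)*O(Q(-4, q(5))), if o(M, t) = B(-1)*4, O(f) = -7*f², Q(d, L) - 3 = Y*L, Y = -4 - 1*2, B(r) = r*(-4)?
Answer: -1008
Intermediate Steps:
q(p) = 0 (q(p) = -2 + (⅓)*6 = -2 + 2 = 0)
B(r) = -4*r
Y = -6 (Y = -4 - 2 = -6)
Q(d, L) = 3 - 6*L
o(M, t) = 16 (o(M, t) = -4*(-1)*4 = 4*4 = 16)
o(-2, 1)*O(Q(-4, q(5))) = 16*(-7*(3 - 6*0)²) = 16*(-7*(3 + 0)²) = 16*(-7*3²) = 16*(-7*9) = 16*(-63) = -1008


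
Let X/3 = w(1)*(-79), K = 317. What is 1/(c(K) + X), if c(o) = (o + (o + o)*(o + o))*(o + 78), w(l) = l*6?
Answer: 1/158896413 ≈ 6.2934e-9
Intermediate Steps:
w(l) = 6*l
c(o) = (78 + o)*(o + 4*o**2) (c(o) = (o + (2*o)*(2*o))*(78 + o) = (o + 4*o**2)*(78 + o) = (78 + o)*(o + 4*o**2))
X = -1422 (X = 3*((6*1)*(-79)) = 3*(6*(-79)) = 3*(-474) = -1422)
1/(c(K) + X) = 1/(317*(78 + 4*317**2 + 313*317) - 1422) = 1/(317*(78 + 4*100489 + 99221) - 1422) = 1/(317*(78 + 401956 + 99221) - 1422) = 1/(317*501255 - 1422) = 1/(158897835 - 1422) = 1/158896413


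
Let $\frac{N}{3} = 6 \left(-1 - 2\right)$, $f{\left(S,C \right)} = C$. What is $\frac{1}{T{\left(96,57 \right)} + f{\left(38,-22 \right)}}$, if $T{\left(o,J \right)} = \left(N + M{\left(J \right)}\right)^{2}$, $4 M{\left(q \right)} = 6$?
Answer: $\frac{4}{10937} \approx 0.00036573$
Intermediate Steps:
$N = -54$ ($N = 3 \cdot 6 \left(-1 - 2\right) = 3 \cdot 6 \left(-3\right) = 3 \left(-18\right) = -54$)
$M{\left(q \right)} = \frac{3}{2}$ ($M{\left(q \right)} = \frac{1}{4} \cdot 6 = \frac{3}{2}$)
$T{\left(o,J \right)} = \frac{11025}{4}$ ($T{\left(o,J \right)} = \left(-54 + \frac{3}{2}\right)^{2} = \left(- \frac{105}{2}\right)^{2} = \frac{11025}{4}$)
$\frac{1}{T{\left(96,57 \right)} + f{\left(38,-22 \right)}} = \frac{1}{\frac{11025}{4} - 22} = \frac{1}{\frac{10937}{4}} = \frac{4}{10937}$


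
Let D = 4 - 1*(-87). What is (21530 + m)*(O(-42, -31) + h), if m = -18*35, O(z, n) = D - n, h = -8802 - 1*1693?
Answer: -216795700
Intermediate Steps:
h = -10495 (h = -8802 - 1693 = -10495)
D = 91 (D = 4 + 87 = 91)
O(z, n) = 91 - n
m = -630
(21530 + m)*(O(-42, -31) + h) = (21530 - 630)*((91 - 1*(-31)) - 10495) = 20900*((91 + 31) - 10495) = 20900*(122 - 10495) = 20900*(-10373) = -216795700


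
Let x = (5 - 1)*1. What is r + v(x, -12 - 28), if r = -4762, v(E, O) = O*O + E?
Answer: -3158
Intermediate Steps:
x = 4 (x = 4*1 = 4)
v(E, O) = E + O**2 (v(E, O) = O**2 + E = E + O**2)
r + v(x, -12 - 28) = -4762 + (4 + (-12 - 28)**2) = -4762 + (4 + (-40)**2) = -4762 + (4 + 1600) = -4762 + 1604 = -3158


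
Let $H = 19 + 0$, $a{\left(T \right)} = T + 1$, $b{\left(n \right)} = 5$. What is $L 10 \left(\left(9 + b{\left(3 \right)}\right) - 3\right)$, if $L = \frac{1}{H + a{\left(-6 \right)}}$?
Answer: $\frac{55}{7} \approx 7.8571$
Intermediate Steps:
$a{\left(T \right)} = 1 + T$
$H = 19$
$L = \frac{1}{14}$ ($L = \frac{1}{19 + \left(1 - 6\right)} = \frac{1}{19 - 5} = \frac{1}{14} \approx 0.071429$)
$L 10 \left(\left(9 + b{\left(3 \right)}\right) - 3\right) = \frac{1}{14} \cdot 10 \left(\left(9 + 5\right) - 3\right) = \frac{5 \left(14 - 3\right)}{7} = \frac{5}{7} \cdot 11 = \frac{55}{7}$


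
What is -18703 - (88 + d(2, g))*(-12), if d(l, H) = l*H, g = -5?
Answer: -17767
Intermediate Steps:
d(l, H) = H*l
-18703 - (88 + d(2, g))*(-12) = -18703 - (88 - 5*2)*(-12) = -18703 - (88 - 10)*(-12) = -18703 - 78*(-12) = -18703 - 1*(-936) = -18703 + 936 = -17767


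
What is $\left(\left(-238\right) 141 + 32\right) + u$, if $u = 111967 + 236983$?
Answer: $315424$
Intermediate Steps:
$u = 348950$
$\left(\left(-238\right) 141 + 32\right) + u = \left(\left(-238\right) 141 + 32\right) + 348950 = \left(-33558 + 32\right) + 348950 = -33526 + 348950 = 315424$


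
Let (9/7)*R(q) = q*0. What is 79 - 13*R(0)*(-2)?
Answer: 79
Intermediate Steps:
R(q) = 0 (R(q) = 7*(q*0)/9 = (7/9)*0 = 0)
79 - 13*R(0)*(-2) = 79 - 0*(-2) = 79 - 13*0 = 79 + 0 = 79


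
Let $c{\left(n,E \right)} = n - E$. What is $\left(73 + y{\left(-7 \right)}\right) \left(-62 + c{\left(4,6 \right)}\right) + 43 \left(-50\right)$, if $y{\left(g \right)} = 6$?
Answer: $-7206$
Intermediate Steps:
$\left(73 + y{\left(-7 \right)}\right) \left(-62 + c{\left(4,6 \right)}\right) + 43 \left(-50\right) = \left(73 + 6\right) \left(-62 + \left(4 - 6\right)\right) + 43 \left(-50\right) = 79 \left(-62 + \left(4 - 6\right)\right) - 2150 = 79 \left(-62 - 2\right) - 2150 = 79 \left(-64\right) - 2150 = -5056 - 2150 = -7206$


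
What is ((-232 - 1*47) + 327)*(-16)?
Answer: -768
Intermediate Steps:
((-232 - 1*47) + 327)*(-16) = ((-232 - 47) + 327)*(-16) = (-279 + 327)*(-16) = 48*(-16) = -768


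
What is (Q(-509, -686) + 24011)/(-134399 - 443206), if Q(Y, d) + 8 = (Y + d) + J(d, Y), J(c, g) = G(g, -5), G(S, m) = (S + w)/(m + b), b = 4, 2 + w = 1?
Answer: -23318/577605 ≈ -0.040370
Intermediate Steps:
w = -1 (w = -2 + 1 = -1)
G(S, m) = (-1 + S)/(4 + m) (G(S, m) = (S - 1)/(m + 4) = (-1 + S)/(4 + m))
J(c, g) = 1 - g (J(c, g) = (-1 + g)/(4 - 5) = (-1 + g)/(-1) = -(-1 + g) = 1 - g)
Q(Y, d) = -7 + d (Q(Y, d) = -8 + ((Y + d) + (1 - Y)) = -8 + (1 + d) = -7 + d)
(Q(-509, -686) + 24011)/(-134399 - 443206) = ((-7 - 686) + 24011)/(-134399 - 443206) = (-693 + 24011)/(-577605) = 23318*(-1/577605) = -23318/577605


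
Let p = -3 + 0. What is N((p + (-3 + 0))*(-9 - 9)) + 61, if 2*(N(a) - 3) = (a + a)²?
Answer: 23392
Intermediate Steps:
p = -3
N(a) = 3 + 2*a² (N(a) = 3 + (a + a)²/2 = 3 + (2*a)²/2 = 3 + (4*a²)/2 = 3 + 2*a²)
N((p + (-3 + 0))*(-9 - 9)) + 61 = (3 + 2*((-3 + (-3 + 0))*(-9 - 9))²) + 61 = (3 + 2*((-3 - 3)*(-18))²) + 61 = (3 + 2*(-6*(-18))²) + 61 = (3 + 2*108²) + 61 = (3 + 2*11664) + 61 = (3 + 23328) + 61 = 23331 + 61 = 23392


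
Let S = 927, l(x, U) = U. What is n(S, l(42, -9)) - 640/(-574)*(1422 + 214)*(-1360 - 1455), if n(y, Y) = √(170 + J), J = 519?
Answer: -1473708800/287 + √689 ≈ -5.1348e+6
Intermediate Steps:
n(y, Y) = √689 (n(y, Y) = √(170 + 519) = √689)
n(S, l(42, -9)) - 640/(-574)*(1422 + 214)*(-1360 - 1455) = √689 - 640/(-574)*(1422 + 214)*(-1360 - 1455) = √689 - 640*(-1/574)*1636*(-2815) = √689 - (-320)*(-4605340)/287 = √689 - 1*1473708800/287 = √689 - 1473708800/287 = -1473708800/287 + √689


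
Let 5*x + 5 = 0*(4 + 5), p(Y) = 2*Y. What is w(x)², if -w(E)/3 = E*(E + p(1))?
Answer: 9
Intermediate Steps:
x = -1 (x = -1 + (0*(4 + 5))/5 = -1 + (0*9)/5 = -1 + (⅕)*0 = -1 + 0 = -1)
w(E) = -3*E*(2 + E) (w(E) = -3*E*(E + 2*1) = -3*E*(E + 2) = -3*E*(2 + E))
w(x)² = (-3*(-1)*(2 - 1))² = (-3*(-1)*1)² = 3² = 9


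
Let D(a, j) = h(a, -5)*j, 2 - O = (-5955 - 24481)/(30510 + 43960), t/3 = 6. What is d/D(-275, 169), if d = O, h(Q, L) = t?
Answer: 14948/18878145 ≈ 0.00079182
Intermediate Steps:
t = 18 (t = 3*6 = 18)
h(Q, L) = 18
O = 89688/37235 (O = 2 - (-5955 - 24481)/(30510 + 43960) = 2 - (-30436)/74470 = 2 - 1*(-15218/37235) = 2 + 15218/37235 = 89688/37235 ≈ 2.4087)
D(a, j) = 18*j
d = 89688/37235 ≈ 2.4087
d/D(-275, 169) = 89688/(37235*((18*169))) = (89688/37235)/3042 = (89688/37235)*(1/3042) = 14948/18878145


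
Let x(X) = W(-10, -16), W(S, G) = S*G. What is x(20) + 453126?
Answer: 453286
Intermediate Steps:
W(S, G) = G*S
x(X) = 160 (x(X) = -16*(-10) = 160)
x(20) + 453126 = 160 + 453126 = 453286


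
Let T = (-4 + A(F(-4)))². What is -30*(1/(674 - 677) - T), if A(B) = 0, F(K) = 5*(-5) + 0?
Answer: 490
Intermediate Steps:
F(K) = -25 (F(K) = -25 + 0 = -25)
T = 16 (T = (-4 + 0)² = (-4)² = 16)
-30*(1/(674 - 677) - T) = -30*(1/(674 - 677) - 1*16) = -30*(1/(-3) - 16) = -30*(-⅓ - 16) = -30*(-49/3) = 490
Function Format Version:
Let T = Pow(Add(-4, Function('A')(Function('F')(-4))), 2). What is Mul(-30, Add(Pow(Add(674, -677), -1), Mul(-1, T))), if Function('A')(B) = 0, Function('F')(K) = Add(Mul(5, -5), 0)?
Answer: 490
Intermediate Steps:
Function('F')(K) = -25 (Function('F')(K) = Add(-25, 0) = -25)
T = 16 (T = Pow(Add(-4, 0), 2) = Pow(-4, 2) = 16)
Mul(-30, Add(Pow(Add(674, -677), -1), Mul(-1, T))) = Mul(-30, Add(Pow(Add(674, -677), -1), Mul(-1, 16))) = Mul(-30, Add(Pow(-3, -1), -16)) = Mul(-30, Add(Rational(-1, 3), -16)) = Mul(-30, Rational(-49, 3)) = 490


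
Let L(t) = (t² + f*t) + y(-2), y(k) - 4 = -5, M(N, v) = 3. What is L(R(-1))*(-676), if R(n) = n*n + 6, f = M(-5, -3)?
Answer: -46644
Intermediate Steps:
f = 3
R(n) = 6 + n² (R(n) = n² + 6 = 6 + n²)
y(k) = -1 (y(k) = 4 - 5 = -1)
L(t) = -1 + t² + 3*t (L(t) = (t² + 3*t) - 1 = -1 + t² + 3*t)
L(R(-1))*(-676) = (-1 + (6 + (-1)²)² + 3*(6 + (-1)²))*(-676) = (-1 + (6 + 1)² + 3*(6 + 1))*(-676) = (-1 + 7² + 3*7)*(-676) = (-1 + 49 + 21)*(-676) = 69*(-676) = -46644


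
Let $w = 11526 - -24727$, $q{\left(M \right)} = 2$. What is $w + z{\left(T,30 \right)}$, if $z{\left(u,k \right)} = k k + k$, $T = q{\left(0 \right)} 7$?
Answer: $37183$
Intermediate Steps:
$T = 14$ ($T = 2 \cdot 7 = 14$)
$z{\left(u,k \right)} = k + k^{2}$ ($z{\left(u,k \right)} = k^{2} + k = k + k^{2}$)
$w = 36253$ ($w = 11526 + 24727 = 36253$)
$w + z{\left(T,30 \right)} = 36253 + 30 \left(1 + 30\right) = 36253 + 30 \cdot 31 = 36253 + 930 = 37183$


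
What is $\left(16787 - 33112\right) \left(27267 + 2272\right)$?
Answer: $-482224175$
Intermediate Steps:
$\left(16787 - 33112\right) \left(27267 + 2272\right) = \left(-16325\right) 29539 = -482224175$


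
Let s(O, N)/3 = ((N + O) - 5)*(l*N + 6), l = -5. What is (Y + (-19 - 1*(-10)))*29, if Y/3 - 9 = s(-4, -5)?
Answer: -112752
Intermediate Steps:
s(O, N) = 3*(6 - 5*N)*(-5 + N + O) (s(O, N) = 3*(((N + O) - 5)*(-5*N + 6)) = 3*((-5 + N + O)*(6 - 5*N)) = 3*((6 - 5*N)*(-5 + N + O)) = 3*(6 - 5*N)*(-5 + N + O))
Y = -3879 (Y = 27 + 3*(-90 - 15*(-5)² + 18*(-4) + 93*(-5) - 15*(-5)*(-4)) = 27 + 3*(-90 - 15*25 - 72 - 465 - 300) = 27 + 3*(-90 - 375 - 72 - 465 - 300) = 27 + 3*(-1302) = 27 - 3906 = -3879)
(Y + (-19 - 1*(-10)))*29 = (-3879 + (-19 - 1*(-10)))*29 = (-3879 + (-19 + 10))*29 = (-3879 - 9)*29 = -3888*29 = -112752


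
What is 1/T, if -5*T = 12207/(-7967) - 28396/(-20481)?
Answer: 163172127/4756127 ≈ 34.308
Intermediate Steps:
T = 4756127/163172127 (T = -(12207/(-7967) - 28396/(-20481))/5 = -(12207*(-1/7967) - 28396*(-1/20481))/5 = -(-12207/7967 + 28396/20481)/5 = -⅕*(-23780635/163172127) = 4756127/163172127 ≈ 0.029148)
1/T = 1/(4756127/163172127) = 163172127/4756127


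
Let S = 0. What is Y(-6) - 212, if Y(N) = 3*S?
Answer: -212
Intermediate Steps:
Y(N) = 0 (Y(N) = 3*0 = 0)
Y(-6) - 212 = 0 - 212 = -212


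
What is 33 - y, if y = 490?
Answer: -457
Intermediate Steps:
33 - y = 33 - 1*490 = 33 - 490 = -457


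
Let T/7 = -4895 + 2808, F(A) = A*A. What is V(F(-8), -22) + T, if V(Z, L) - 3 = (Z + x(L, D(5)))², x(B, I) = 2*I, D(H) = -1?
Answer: -10762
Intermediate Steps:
F(A) = A²
V(Z, L) = 3 + (-2 + Z)² (V(Z, L) = 3 + (Z + 2*(-1))² = 3 + (Z - 2)² = 3 + (-2 + Z)²)
T = -14609 (T = 7*(-4895 + 2808) = 7*(-2087) = -14609)
V(F(-8), -22) + T = (3 + (-2 + (-8)²)²) - 14609 = (3 + (-2 + 64)²) - 14609 = (3 + 62²) - 14609 = (3 + 3844) - 14609 = 3847 - 14609 = -10762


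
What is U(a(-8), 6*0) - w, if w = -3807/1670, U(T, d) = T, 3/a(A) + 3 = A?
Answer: 36867/18370 ≈ 2.0069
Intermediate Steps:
a(A) = 3/(-3 + A)
w = -3807/1670 (w = -3807*1/1670 = -3807/1670 ≈ -2.2796)
U(a(-8), 6*0) - w = 3/(-3 - 8) - 1*(-3807/1670) = 3/(-11) + 3807/1670 = 3*(-1/11) + 3807/1670 = -3/11 + 3807/1670 = 36867/18370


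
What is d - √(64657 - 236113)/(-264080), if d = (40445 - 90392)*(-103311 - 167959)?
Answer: 13549122690 + I*√2679/33010 ≈ 1.3549e+10 + 0.001568*I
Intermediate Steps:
d = 13549122690 (d = -49947*(-271270) = 13549122690)
d - √(64657 - 236113)/(-264080) = 13549122690 - √(64657 - 236113)/(-264080) = 13549122690 - √(-171456)*(-1)/264080 = 13549122690 - 8*I*√2679*(-1)/264080 = 13549122690 - (-1)*I*√2679/33010 = 13549122690 + I*√2679/33010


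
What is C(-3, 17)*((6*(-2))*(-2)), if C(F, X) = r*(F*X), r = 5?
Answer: -6120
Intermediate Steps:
C(F, X) = 5*F*X (C(F, X) = 5*(F*X) = 5*F*X)
C(-3, 17)*((6*(-2))*(-2)) = (5*(-3)*17)*((6*(-2))*(-2)) = -(-3060)*(-2) = -255*24 = -6120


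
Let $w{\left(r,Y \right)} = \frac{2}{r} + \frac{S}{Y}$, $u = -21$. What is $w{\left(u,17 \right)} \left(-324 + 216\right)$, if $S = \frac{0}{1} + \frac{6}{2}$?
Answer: $- \frac{1044}{119} \approx -8.7731$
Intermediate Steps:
$S = 3$ ($S = 0 \cdot 1 + 6 \cdot \frac{1}{2} = 0 + 3 = 3$)
$w{\left(r,Y \right)} = \frac{2}{r} + \frac{3}{Y}$
$w{\left(u,17 \right)} \left(-324 + 216\right) = \left(\frac{2}{-21} + \frac{3}{17}\right) \left(-324 + 216\right) = \left(2 \left(- \frac{1}{21}\right) + 3 \cdot \frac{1}{17}\right) \left(-108\right) = \left(- \frac{2}{21} + \frac{3}{17}\right) \left(-108\right) = \frac{29}{357} \left(-108\right) = - \frac{1044}{119}$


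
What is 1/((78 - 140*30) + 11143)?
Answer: 1/7021 ≈ 0.00014243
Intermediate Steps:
1/((78 - 140*30) + 11143) = 1/((78 - 4200) + 11143) = 1/(-4122 + 11143) = 1/7021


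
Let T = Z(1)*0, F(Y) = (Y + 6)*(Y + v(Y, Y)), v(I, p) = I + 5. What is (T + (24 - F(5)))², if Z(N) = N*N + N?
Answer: 19881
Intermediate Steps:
v(I, p) = 5 + I
Z(N) = N + N² (Z(N) = N² + N = N + N²)
F(Y) = (5 + 2*Y)*(6 + Y) (F(Y) = (Y + 6)*(Y + (5 + Y)) = (6 + Y)*(5 + 2*Y) = (5 + 2*Y)*(6 + Y))
T = 0 (T = (1*(1 + 1))*0 = (1*2)*0 = 2*0 = 0)
(T + (24 - F(5)))² = (0 + (24 - (30 + 2*5² + 17*5)))² = (0 + (24 - (30 + 2*25 + 85)))² = (0 + (24 - (30 + 50 + 85)))² = (0 + (24 - 1*165))² = (0 + (24 - 165))² = (0 - 141)² = (-141)² = 19881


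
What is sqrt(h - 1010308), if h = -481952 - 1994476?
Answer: 44*I*sqrt(1801) ≈ 1867.3*I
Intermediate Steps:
h = -2476428
sqrt(h - 1010308) = sqrt(-2476428 - 1010308) = sqrt(-3486736) = 44*I*sqrt(1801)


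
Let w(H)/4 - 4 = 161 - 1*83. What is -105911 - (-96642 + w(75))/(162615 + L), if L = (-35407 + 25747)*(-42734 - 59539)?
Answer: -104652755511931/988119795 ≈ -1.0591e+5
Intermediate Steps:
L = 987957180 (L = -9660*(-102273) = 987957180)
w(H) = 328 (w(H) = 16 + 4*(161 - 1*83) = 16 + 4*(161 - 83) = 16 + 4*78 = 16 + 312 = 328)
-105911 - (-96642 + w(75))/(162615 + L) = -105911 - (-96642 + 328)/(162615 + 987957180) = -105911 - (-96314)/988119795 = -105911 - 1*(-96314/988119795) = -105911 + 96314/988119795 = -104652755511931/988119795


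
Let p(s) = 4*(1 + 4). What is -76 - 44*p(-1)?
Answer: -956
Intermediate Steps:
p(s) = 20 (p(s) = 4*5 = 20)
-76 - 44*p(-1) = -76 - 44*20 = -76 - 880 = -956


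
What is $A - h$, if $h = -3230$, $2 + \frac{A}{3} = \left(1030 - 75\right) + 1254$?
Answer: $9851$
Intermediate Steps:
$A = 6621$ ($A = -6 + 3 \left(\left(1030 - 75\right) + 1254\right) = -6 + 3 \left(955 + 1254\right) = -6 + 3 \cdot 2209 = -6 + 6627 = 6621$)
$A - h = 6621 - -3230 = 6621 + 3230 = 9851$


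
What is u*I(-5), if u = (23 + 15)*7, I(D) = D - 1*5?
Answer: -2660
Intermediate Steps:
I(D) = -5 + D (I(D) = D - 5 = -5 + D)
u = 266 (u = 38*7 = 266)
u*I(-5) = 266*(-5 - 5) = 266*(-10) = -2660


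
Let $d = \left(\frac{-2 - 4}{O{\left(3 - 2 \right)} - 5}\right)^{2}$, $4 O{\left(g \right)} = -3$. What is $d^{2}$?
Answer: $\frac{331776}{279841} \approx 1.1856$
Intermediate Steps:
$O{\left(g \right)} = - \frac{3}{4}$ ($O{\left(g \right)} = \frac{1}{4} \left(-3\right) = - \frac{3}{4}$)
$d = \frac{576}{529}$ ($d = \left(\frac{-2 - 4}{- \frac{3}{4} - 5}\right)^{2} = \left(- \frac{6}{- \frac{23}{4}}\right)^{2} = \left(\left(-6\right) \left(- \frac{4}{23}\right)\right)^{2} = \left(\frac{24}{23}\right)^{2} = \frac{576}{529} \approx 1.0888$)
$d^{2} = \left(\frac{576}{529}\right)^{2} = \frac{331776}{279841}$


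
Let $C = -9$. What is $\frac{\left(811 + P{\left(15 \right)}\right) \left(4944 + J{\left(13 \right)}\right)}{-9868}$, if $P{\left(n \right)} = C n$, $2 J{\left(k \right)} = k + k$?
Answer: $- \frac{837733}{2467} \approx -339.58$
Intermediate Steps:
$J{\left(k \right)} = k$ ($J{\left(k \right)} = \frac{k + k}{2} = \frac{2 k}{2} = k$)
$P{\left(n \right)} = - 9 n$
$\frac{\left(811 + P{\left(15 \right)}\right) \left(4944 + J{\left(13 \right)}\right)}{-9868} = \frac{\left(811 - 135\right) \left(4944 + 13\right)}{-9868} = \left(811 - 135\right) 4957 \left(- \frac{1}{9868}\right) = 676 \cdot 4957 \left(- \frac{1}{9868}\right) = 3350932 \left(- \frac{1}{9868}\right) = - \frac{837733}{2467}$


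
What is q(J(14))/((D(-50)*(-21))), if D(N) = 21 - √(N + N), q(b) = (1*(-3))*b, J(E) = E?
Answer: 42/541 + 20*I/541 ≈ 0.077634 + 0.036969*I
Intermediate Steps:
q(b) = -3*b
D(N) = 21 - √2*√N (D(N) = 21 - √(2*N) = 21 - √2*√N)
q(J(14))/((D(-50)*(-21))) = (-3*14)/(((21 - √2*√(-50))*(-21))) = -42*(-1/(21*(21 - √2*5*I*√2))) = -(-42/541 - 20*I/541) = -42*(-441 - 210*I)/238581 = -2*(-441 - 210*I)/11361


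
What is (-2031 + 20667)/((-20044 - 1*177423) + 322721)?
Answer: 9318/62627 ≈ 0.14879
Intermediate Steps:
(-2031 + 20667)/((-20044 - 1*177423) + 322721) = 18636/((-20044 - 177423) + 322721) = 18636/(-197467 + 322721) = 18636/125254 = 18636*(1/125254) = 9318/62627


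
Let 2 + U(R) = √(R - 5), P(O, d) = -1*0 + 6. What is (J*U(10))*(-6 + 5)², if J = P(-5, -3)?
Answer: -12 + 6*√5 ≈ 1.4164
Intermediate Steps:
P(O, d) = 6 (P(O, d) = 0 + 6 = 6)
U(R) = -2 + √(-5 + R) (U(R) = -2 + √(R - 5) = -2 + √(-5 + R))
J = 6
(J*U(10))*(-6 + 5)² = (6*(-2 + √(-5 + 10)))*(-6 + 5)² = (6*(-2 + √5))*(-1)² = (-12 + 6*√5)*1 = -12 + 6*√5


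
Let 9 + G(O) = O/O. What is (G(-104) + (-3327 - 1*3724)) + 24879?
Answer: 17820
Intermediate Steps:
G(O) = -8 (G(O) = -9 + O/O = -9 + 1 = -8)
(G(-104) + (-3327 - 1*3724)) + 24879 = (-8 + (-3327 - 1*3724)) + 24879 = (-8 + (-3327 - 3724)) + 24879 = (-8 - 7051) + 24879 = -7059 + 24879 = 17820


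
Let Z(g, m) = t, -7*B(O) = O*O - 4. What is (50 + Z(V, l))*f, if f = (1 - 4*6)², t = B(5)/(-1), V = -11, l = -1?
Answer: 28037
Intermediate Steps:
B(O) = 4/7 - O²/7 (B(O) = -(O*O - 4)/7 = -(O² - 4)/7 = -(-4 + O²)/7 = 4/7 - O²/7)
t = 3 (t = (4/7 - ⅐*5²)/(-1) = (4/7 - ⅐*25)*(-1) = (4/7 - 25/7)*(-1) = -3*(-1) = 3)
f = 529 (f = (1 - 24)² = (-23)² = 529)
Z(g, m) = 3
(50 + Z(V, l))*f = (50 + 3)*529 = 53*529 = 28037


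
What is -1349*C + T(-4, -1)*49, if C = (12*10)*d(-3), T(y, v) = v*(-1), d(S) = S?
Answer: 485689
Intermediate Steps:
T(y, v) = -v
C = -360 (C = (12*10)*(-3) = 120*(-3) = -360)
-1349*C + T(-4, -1)*49 = -1349*(-360) - 1*(-1)*49 = 485640 + 1*49 = 485640 + 49 = 485689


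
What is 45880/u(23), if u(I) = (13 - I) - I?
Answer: -45880/33 ≈ -1390.3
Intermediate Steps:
u(I) = 13 - 2*I
45880/u(23) = 45880/(13 - 2*23) = 45880/(13 - 46) = 45880/(-33) = 45880*(-1/33) = -45880/33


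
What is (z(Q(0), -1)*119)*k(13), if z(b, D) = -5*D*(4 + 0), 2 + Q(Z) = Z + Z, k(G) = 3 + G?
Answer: 38080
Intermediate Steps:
Q(Z) = -2 + 2*Z (Q(Z) = -2 + (Z + Z) = -2 + 2*Z)
z(b, D) = -20*D (z(b, D) = -5*D*4 = -20*D)
(z(Q(0), -1)*119)*k(13) = (-20*(-1)*119)*(3 + 13) = (20*119)*16 = 2380*16 = 38080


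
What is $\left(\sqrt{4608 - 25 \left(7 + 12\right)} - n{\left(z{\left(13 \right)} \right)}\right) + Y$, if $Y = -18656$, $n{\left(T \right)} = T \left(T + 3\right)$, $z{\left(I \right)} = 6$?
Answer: $-18710 + \sqrt{4133} \approx -18646.0$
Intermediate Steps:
$n{\left(T \right)} = T \left(3 + T\right)$
$\left(\sqrt{4608 - 25 \left(7 + 12\right)} - n{\left(z{\left(13 \right)} \right)}\right) + Y = \left(\sqrt{4608 - 25 \left(7 + 12\right)} - 6 \left(3 + 6\right)\right) - 18656 = \left(\sqrt{4608 - 475} - 6 \cdot 9\right) - 18656 = \left(\sqrt{4608 - 475} - 54\right) - 18656 = \left(\sqrt{4133} - 54\right) - 18656 = \left(-54 + \sqrt{4133}\right) - 18656 = -18710 + \sqrt{4133}$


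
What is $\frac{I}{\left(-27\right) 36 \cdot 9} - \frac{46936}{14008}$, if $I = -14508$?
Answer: $- \frac{720028}{425493} \approx -1.6922$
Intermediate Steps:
$\frac{I}{\left(-27\right) 36 \cdot 9} - \frac{46936}{14008} = - \frac{14508}{\left(-27\right) 36 \cdot 9} - \frac{46936}{14008} = - \frac{14508}{\left(-972\right) 9} - \frac{5867}{1751} = - \frac{14508}{-8748} - \frac{5867}{1751} = \left(-14508\right) \left(- \frac{1}{8748}\right) - \frac{5867}{1751} = \frac{403}{243} - \frac{5867}{1751} = - \frac{720028}{425493}$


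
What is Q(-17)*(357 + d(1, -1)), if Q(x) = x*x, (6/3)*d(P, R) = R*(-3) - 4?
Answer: 206057/2 ≈ 1.0303e+5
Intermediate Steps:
d(P, R) = -2 - 3*R/2 (d(P, R) = (R*(-3) - 4)/2 = (-3*R - 4)/2 = (-4 - 3*R)/2 = -2 - 3*R/2)
Q(x) = x**2
Q(-17)*(357 + d(1, -1)) = (-17)**2*(357 + (-2 - 3/2*(-1))) = 289*(357 + (-2 + 3/2)) = 289*(357 - 1/2) = 289*(713/2) = 206057/2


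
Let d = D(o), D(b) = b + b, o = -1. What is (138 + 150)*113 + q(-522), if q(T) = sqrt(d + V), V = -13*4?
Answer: 32544 + 3*I*sqrt(6) ≈ 32544.0 + 7.3485*I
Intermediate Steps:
V = -52
D(b) = 2*b
d = -2 (d = 2*(-1) = -2)
q(T) = 3*I*sqrt(6) (q(T) = sqrt(-2 - 52) = sqrt(-54) = 3*I*sqrt(6))
(138 + 150)*113 + q(-522) = (138 + 150)*113 + 3*I*sqrt(6) = 288*113 + 3*I*sqrt(6) = 32544 + 3*I*sqrt(6)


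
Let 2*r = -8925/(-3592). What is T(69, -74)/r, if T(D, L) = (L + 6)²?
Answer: 1954048/525 ≈ 3722.0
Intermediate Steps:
r = 8925/7184 (r = (-8925/(-3592))/2 = (-8925*(-1/3592))/2 = (½)*(8925/3592) = 8925/7184 ≈ 1.2423)
T(D, L) = (6 + L)²
T(69, -74)/r = (6 - 74)²/(8925/7184) = (-68)²*(7184/8925) = 4624*(7184/8925) = 1954048/525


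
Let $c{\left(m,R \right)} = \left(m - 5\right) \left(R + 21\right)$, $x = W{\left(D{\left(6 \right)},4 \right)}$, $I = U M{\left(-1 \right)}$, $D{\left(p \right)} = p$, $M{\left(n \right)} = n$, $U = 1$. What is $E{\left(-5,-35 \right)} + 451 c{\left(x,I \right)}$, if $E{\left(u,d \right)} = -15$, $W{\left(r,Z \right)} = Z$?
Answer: $-9035$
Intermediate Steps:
$I = -1$ ($I = 1 \left(-1\right) = -1$)
$x = 4$
$c{\left(m,R \right)} = \left(-5 + m\right) \left(21 + R\right)$
$E{\left(-5,-35 \right)} + 451 c{\left(x,I \right)} = -15 + 451 \left(-105 - -5 + 21 \cdot 4 - 4\right) = -15 + 451 \left(-105 + 5 + 84 - 4\right) = -15 + 451 \left(-20\right) = -15 - 9020 = -9035$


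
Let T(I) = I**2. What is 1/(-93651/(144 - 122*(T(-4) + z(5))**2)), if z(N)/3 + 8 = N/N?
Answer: 2906/93651 ≈ 0.031030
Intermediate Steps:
z(N) = -21 (z(N) = -24 + 3*(N/N) = -24 + 3*1 = -24 + 3 = -21)
1/(-93651/(144 - 122*(T(-4) + z(5))**2)) = 1/(-93651/(144 - 122*((-4)**2 - 21)**2)) = 1/(-93651/(144 - 122*(16 - 21)**2)) = 1/(-93651/(144 - 122*(-5)**2)) = 1/(-93651/(144 - 122*25)) = 1/(-93651/(144 - 3050)) = 1/(-93651/(-2906)) = 1/(-93651*(-1/2906)) = 1/(93651/2906) = 2906/93651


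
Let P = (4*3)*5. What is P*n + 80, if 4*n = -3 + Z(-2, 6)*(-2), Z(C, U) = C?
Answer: 95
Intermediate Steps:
P = 60 (P = 12*5 = 60)
n = ¼ (n = (-3 - 2*(-2))/4 = (-3 + 4)/4 = (¼)*1 = ¼ ≈ 0.25000)
P*n + 80 = 60*(¼) + 80 = 15 + 80 = 95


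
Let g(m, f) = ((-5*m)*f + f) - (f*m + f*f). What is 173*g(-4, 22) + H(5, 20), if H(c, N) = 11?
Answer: 11429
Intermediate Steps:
g(m, f) = f - f² - 6*f*m (g(m, f) = (-5*f*m + f) - (f*m + f²) = (f - 5*f*m) - (f² + f*m) = (f - 5*f*m) + (-f² - f*m) = f - f² - 6*f*m)
173*g(-4, 22) + H(5, 20) = 173*(22*(1 - 1*22 - 6*(-4))) + 11 = 173*(22*(1 - 22 + 24)) + 11 = 173*(22*3) + 11 = 173*66 + 11 = 11418 + 11 = 11429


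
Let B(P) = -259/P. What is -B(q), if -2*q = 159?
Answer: -518/159 ≈ -3.2579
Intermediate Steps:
q = -159/2 (q = -½*159 = -159/2 ≈ -79.500)
-B(q) = -(-259)/(-159/2) = -(-259)*(-2)/159 = -1*518/159 = -518/159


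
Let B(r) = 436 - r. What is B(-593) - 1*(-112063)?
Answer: 113092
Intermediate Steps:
B(-593) - 1*(-112063) = (436 - 1*(-593)) - 1*(-112063) = (436 + 593) + 112063 = 1029 + 112063 = 113092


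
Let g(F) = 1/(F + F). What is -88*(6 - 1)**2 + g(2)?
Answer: -8799/4 ≈ -2199.8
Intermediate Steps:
g(F) = 1/(2*F)
-88*(6 - 1)**2 + g(2) = -88*(6 - 1)**2 + (1/2)/2 = -88*5**2 + (1/2)*(1/2) = -88*25 + 1/4 = -2200 + 1/4 = -8799/4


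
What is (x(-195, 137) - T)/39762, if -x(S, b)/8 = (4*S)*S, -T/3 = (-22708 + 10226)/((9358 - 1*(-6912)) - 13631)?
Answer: -535195441/17488653 ≈ -30.602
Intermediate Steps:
T = 37446/2639 (T = -3*(-22708 + 10226)/((9358 - 1*(-6912)) - 13631) = -(-37446)/((9358 + 6912) - 13631) = -(-37446)/(16270 - 13631) = -(-37446)/2639 = -3*(-12482/2639) = 37446/2639 ≈ 14.189)
x(S, b) = -32*S² (x(S, b) = -8*4*S*S = -32*S²)
(x(-195, 137) - T)/39762 = (-32*(-195)² - 1*37446/2639)/39762 = (-32*38025 - 37446/2639)*(1/39762) = (-1216800 - 37446/2639)*(1/39762) = -3211172646/2639*1/39762 = -535195441/17488653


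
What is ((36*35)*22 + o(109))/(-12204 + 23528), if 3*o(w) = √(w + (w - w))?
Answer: 6930/2831 + √109/33972 ≈ 2.4482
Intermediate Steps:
o(w) = √w/3 (o(w) = √(w + (w - w))/3 = √(w + 0)/3 = √w/3)
((36*35)*22 + o(109))/(-12204 + 23528) = ((36*35)*22 + √109/3)/(-12204 + 23528) = (1260*22 + √109/3)/11324 = (27720 + √109/3)*(1/11324) = 6930/2831 + √109/33972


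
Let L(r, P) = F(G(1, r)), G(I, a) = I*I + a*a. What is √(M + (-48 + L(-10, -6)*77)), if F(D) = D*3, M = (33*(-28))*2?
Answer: √21435 ≈ 146.41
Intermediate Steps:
G(I, a) = I² + a²
M = -1848 (M = -924*2 = -1848)
F(D) = 3*D
L(r, P) = 3 + 3*r² (L(r, P) = 3*(1² + r²) = 3*(1 + r²) = 3 + 3*r²)
√(M + (-48 + L(-10, -6)*77)) = √(-1848 + (-48 + (3 + 3*(-10)²)*77)) = √(-1848 + (-48 + (3 + 3*100)*77)) = √(-1848 + (-48 + (3 + 300)*77)) = √(-1848 + (-48 + 303*77)) = √(-1848 + (-48 + 23331)) = √(-1848 + 23283) = √21435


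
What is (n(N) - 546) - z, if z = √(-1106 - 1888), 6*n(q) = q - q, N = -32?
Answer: -546 - I*√2994 ≈ -546.0 - 54.717*I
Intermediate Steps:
n(q) = 0 (n(q) = (q - q)/6 = (⅙)*0 = 0)
z = I*√2994 (z = √(-2994) = I*√2994 ≈ 54.717*I)
(n(N) - 546) - z = (0 - 546) - I*√2994 = -546 - I*√2994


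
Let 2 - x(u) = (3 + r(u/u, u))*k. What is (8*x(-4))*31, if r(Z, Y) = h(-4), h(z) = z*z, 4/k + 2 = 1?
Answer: 19344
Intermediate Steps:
k = -4 (k = 4/(-2 + 1) = 4/(-1) = 4*(-1) = -4)
h(z) = z**2
r(Z, Y) = 16 (r(Z, Y) = (-4)**2 = 16)
x(u) = 78 (x(u) = 2 - (3 + 16)*(-4) = 2 - 19*(-4) = 2 - 1*(-76) = 2 + 76 = 78)
(8*x(-4))*31 = (8*78)*31 = 624*31 = 19344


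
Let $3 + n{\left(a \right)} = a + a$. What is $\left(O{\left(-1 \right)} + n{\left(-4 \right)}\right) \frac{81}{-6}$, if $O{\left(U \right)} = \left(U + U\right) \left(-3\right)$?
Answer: $\frac{135}{2} \approx 67.5$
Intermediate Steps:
$n{\left(a \right)} = -3 + 2 a$ ($n{\left(a \right)} = -3 + \left(a + a\right) = -3 + 2 a$)
$O{\left(U \right)} = - 6 U$ ($O{\left(U \right)} = 2 U \left(-3\right) = - 6 U$)
$\left(O{\left(-1 \right)} + n{\left(-4 \right)}\right) \frac{81}{-6} = \left(\left(-6\right) \left(-1\right) + \left(-3 + 2 \left(-4\right)\right)\right) \frac{81}{-6} = \left(6 - 11\right) 81 \left(- \frac{1}{6}\right) = \left(6 - 11\right) \left(- \frac{27}{2}\right) = \left(-5\right) \left(- \frac{27}{2}\right) = \frac{135}{2}$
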